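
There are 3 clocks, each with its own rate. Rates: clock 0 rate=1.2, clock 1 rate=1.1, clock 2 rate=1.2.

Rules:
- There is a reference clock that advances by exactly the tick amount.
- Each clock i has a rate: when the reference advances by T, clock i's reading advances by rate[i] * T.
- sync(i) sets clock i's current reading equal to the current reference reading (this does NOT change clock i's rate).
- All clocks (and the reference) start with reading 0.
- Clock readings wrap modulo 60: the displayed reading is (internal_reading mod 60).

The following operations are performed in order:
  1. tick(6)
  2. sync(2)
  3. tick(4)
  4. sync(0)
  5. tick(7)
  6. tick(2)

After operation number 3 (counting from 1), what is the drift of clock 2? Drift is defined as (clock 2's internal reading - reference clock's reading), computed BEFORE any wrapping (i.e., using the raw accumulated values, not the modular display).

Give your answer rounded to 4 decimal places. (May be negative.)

Answer: 0.8000

Derivation:
After op 1 tick(6): ref=6.0000 raw=[7.2000 6.6000 7.2000]
After op 2 sync(2): ref=6.0000 raw=[7.2000 6.6000 6.0000]
After op 3 tick(4): ref=10.0000 raw=[12.0000 11.0000 10.8000]
Drift of clock 2 after op 3: 10.8000 - 10.0000 = 0.8000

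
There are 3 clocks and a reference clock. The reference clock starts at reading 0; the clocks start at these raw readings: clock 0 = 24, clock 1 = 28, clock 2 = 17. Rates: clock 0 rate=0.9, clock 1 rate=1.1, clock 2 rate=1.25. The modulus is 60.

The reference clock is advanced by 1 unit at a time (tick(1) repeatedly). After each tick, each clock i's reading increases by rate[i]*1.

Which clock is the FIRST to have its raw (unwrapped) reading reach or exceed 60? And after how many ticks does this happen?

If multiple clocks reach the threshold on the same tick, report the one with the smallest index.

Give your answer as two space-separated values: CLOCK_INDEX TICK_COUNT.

Answer: 1 30

Derivation:
clock 0: start=24, rate=0.9, needs 60-24 = 36; ticks = ceil(36/0.9) = ceil(40.0000) = 40; reading at tick 40 = 24 + 0.9*40 = 60.0000
clock 1: start=28, rate=1.1, needs 60-28 = 32; ticks = ceil(32/1.1) = ceil(29.0909) = 30; reading at tick 30 = 28 + 1.1*30 = 61.0000
clock 2: start=17, rate=1.25, needs 60-17 = 43; ticks = ceil(43/1.25) = ceil(34.4000) = 35; reading at tick 35 = 17 + 1.25*35 = 60.7500
Minimum tick count = 30; winners = [1]; smallest index = 1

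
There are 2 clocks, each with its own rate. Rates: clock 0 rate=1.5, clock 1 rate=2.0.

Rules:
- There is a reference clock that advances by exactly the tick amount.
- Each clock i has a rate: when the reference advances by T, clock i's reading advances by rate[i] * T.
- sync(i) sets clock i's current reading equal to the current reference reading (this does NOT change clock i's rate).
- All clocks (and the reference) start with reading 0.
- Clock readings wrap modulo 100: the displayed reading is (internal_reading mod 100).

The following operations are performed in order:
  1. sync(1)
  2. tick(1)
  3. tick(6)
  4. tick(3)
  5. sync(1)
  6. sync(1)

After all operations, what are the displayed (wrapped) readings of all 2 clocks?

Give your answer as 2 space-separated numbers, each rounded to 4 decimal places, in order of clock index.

Answer: 15.0000 10.0000

Derivation:
After op 1 sync(1): ref=0.0000 raw=[0.0000 0.0000]
After op 2 tick(1): ref=1.0000 raw=[1.5000 2.0000]
After op 3 tick(6): ref=7.0000 raw=[10.5000 14.0000]
After op 4 tick(3): ref=10.0000 raw=[15.0000 20.0000]
After op 5 sync(1): ref=10.0000 raw=[15.0000 10.0000]
After op 6 sync(1): ref=10.0000 raw=[15.0000 10.0000]
Wrap final raw readings (mod 100): 15.0000 mod 100 = 15.0000; 10.0000 mod 100 = 10.0000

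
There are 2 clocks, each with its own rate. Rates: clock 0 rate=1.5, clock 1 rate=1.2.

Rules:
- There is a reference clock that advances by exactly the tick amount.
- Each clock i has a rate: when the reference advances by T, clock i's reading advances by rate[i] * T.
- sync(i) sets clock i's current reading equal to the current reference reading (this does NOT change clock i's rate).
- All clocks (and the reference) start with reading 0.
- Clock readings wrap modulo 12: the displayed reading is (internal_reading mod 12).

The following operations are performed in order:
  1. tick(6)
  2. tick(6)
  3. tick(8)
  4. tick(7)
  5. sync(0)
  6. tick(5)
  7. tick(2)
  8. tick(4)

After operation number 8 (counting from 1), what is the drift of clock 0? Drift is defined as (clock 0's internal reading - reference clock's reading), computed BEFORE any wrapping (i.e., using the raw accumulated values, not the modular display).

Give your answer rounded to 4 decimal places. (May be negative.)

Answer: 5.5000

Derivation:
After op 1 tick(6): ref=6.0000 raw=[9.0000 7.2000]
After op 2 tick(6): ref=12.0000 raw=[18.0000 14.4000]
After op 3 tick(8): ref=20.0000 raw=[30.0000 24.0000]
After op 4 tick(7): ref=27.0000 raw=[40.5000 32.4000]
After op 5 sync(0): ref=27.0000 raw=[27.0000 32.4000]
After op 6 tick(5): ref=32.0000 raw=[34.5000 38.4000]
After op 7 tick(2): ref=34.0000 raw=[37.5000 40.8000]
After op 8 tick(4): ref=38.0000 raw=[43.5000 45.6000]
Drift of clock 0 after op 8: 43.5000 - 38.0000 = 5.5000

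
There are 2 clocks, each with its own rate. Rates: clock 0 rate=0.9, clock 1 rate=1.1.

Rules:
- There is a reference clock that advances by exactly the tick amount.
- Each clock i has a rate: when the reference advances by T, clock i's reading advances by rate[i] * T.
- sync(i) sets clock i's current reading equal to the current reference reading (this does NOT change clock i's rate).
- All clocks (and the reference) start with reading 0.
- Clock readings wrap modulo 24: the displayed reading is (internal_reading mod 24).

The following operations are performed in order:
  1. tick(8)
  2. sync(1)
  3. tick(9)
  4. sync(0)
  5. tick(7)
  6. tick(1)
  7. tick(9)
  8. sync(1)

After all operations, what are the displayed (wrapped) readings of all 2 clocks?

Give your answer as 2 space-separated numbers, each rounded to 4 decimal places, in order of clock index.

Answer: 8.3000 10.0000

Derivation:
After op 1 tick(8): ref=8.0000 raw=[7.2000 8.8000]
After op 2 sync(1): ref=8.0000 raw=[7.2000 8.0000]
After op 3 tick(9): ref=17.0000 raw=[15.3000 17.9000]
After op 4 sync(0): ref=17.0000 raw=[17.0000 17.9000]
After op 5 tick(7): ref=24.0000 raw=[23.3000 25.6000]
After op 6 tick(1): ref=25.0000 raw=[24.2000 26.7000]
After op 7 tick(9): ref=34.0000 raw=[32.3000 36.6000]
After op 8 sync(1): ref=34.0000 raw=[32.3000 34.0000]
Wrap final raw readings (mod 24): 32.3000 mod 24 = 8.3000; 34.0000 mod 24 = 10.0000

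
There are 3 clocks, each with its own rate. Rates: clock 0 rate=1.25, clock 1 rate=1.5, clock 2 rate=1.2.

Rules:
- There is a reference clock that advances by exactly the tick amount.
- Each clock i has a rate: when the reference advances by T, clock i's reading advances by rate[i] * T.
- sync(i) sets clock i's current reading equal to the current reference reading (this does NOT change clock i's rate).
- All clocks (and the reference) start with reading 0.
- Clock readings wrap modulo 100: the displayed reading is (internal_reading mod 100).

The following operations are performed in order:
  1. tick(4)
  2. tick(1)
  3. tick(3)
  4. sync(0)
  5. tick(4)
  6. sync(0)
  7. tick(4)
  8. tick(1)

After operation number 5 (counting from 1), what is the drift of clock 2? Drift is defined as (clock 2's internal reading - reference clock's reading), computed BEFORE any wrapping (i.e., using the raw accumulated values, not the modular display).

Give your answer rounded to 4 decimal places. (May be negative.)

Answer: 2.4000

Derivation:
After op 1 tick(4): ref=4.0000 raw=[5.0000 6.0000 4.8000]
After op 2 tick(1): ref=5.0000 raw=[6.2500 7.5000 6.0000]
After op 3 tick(3): ref=8.0000 raw=[10.0000 12.0000 9.6000]
After op 4 sync(0): ref=8.0000 raw=[8.0000 12.0000 9.6000]
After op 5 tick(4): ref=12.0000 raw=[13.0000 18.0000 14.4000]
Drift of clock 2 after op 5: 14.4000 - 12.0000 = 2.4000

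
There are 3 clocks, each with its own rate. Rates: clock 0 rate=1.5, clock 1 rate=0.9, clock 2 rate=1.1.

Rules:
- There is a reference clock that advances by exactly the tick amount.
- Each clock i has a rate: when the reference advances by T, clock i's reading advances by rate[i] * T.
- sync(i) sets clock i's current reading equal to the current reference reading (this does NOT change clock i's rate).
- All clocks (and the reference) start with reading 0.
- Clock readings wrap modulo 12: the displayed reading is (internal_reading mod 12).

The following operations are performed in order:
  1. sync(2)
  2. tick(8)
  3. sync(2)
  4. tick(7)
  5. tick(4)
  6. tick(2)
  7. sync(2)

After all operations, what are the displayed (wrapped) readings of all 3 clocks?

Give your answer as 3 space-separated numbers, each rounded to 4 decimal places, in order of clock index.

After op 1 sync(2): ref=0.0000 raw=[0.0000 0.0000 0.0000]
After op 2 tick(8): ref=8.0000 raw=[12.0000 7.2000 8.8000]
After op 3 sync(2): ref=8.0000 raw=[12.0000 7.2000 8.0000]
After op 4 tick(7): ref=15.0000 raw=[22.5000 13.5000 15.7000]
After op 5 tick(4): ref=19.0000 raw=[28.5000 17.1000 20.1000]
After op 6 tick(2): ref=21.0000 raw=[31.5000 18.9000 22.3000]
After op 7 sync(2): ref=21.0000 raw=[31.5000 18.9000 21.0000]
Wrap final raw readings (mod 12): 31.5000 mod 12 = 7.5000; 18.9000 mod 12 = 6.9000; 21.0000 mod 12 = 9.0000

Answer: 7.5000 6.9000 9.0000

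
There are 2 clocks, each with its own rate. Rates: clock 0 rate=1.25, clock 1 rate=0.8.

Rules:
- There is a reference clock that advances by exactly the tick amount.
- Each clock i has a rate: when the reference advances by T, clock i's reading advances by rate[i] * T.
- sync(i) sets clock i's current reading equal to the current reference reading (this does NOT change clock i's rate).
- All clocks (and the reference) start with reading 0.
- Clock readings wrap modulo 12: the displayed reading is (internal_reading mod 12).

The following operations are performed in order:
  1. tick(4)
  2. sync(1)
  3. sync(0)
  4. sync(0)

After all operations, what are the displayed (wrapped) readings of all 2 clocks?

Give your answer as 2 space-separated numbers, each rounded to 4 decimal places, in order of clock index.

Answer: 4.0000 4.0000

Derivation:
After op 1 tick(4): ref=4.0000 raw=[5.0000 3.2000]
After op 2 sync(1): ref=4.0000 raw=[5.0000 4.0000]
After op 3 sync(0): ref=4.0000 raw=[4.0000 4.0000]
After op 4 sync(0): ref=4.0000 raw=[4.0000 4.0000]
Wrap final raw readings (mod 12): 4.0000 mod 12 = 4.0000; 4.0000 mod 12 = 4.0000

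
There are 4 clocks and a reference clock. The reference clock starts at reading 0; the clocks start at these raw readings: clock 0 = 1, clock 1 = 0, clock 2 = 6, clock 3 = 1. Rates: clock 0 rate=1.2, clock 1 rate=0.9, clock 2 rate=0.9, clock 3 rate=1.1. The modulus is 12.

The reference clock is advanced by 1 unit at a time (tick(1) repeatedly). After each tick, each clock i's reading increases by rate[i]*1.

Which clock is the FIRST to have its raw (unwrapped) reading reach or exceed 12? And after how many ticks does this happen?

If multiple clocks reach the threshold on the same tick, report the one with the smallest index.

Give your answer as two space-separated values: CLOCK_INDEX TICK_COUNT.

clock 0: start=1, rate=1.2, needs 12-1 = 11; ticks = ceil(11/1.2) = ceil(9.1667) = 10; reading at tick 10 = 1 + 1.2*10 = 13.0000
clock 1: start=0, rate=0.9, needs 12-0 = 12; ticks = ceil(12/0.9) = ceil(13.3333) = 14; reading at tick 14 = 0 + 0.9*14 = 12.6000
clock 2: start=6, rate=0.9, needs 12-6 = 6; ticks = ceil(6/0.9) = ceil(6.6667) = 7; reading at tick 7 = 6 + 0.9*7 = 12.3000
clock 3: start=1, rate=1.1, needs 12-1 = 11; ticks = ceil(11/1.1) = ceil(10.0000) = 10; reading at tick 10 = 1 + 1.1*10 = 12.0000
Minimum tick count = 7; winners = [2]; smallest index = 2

Answer: 2 7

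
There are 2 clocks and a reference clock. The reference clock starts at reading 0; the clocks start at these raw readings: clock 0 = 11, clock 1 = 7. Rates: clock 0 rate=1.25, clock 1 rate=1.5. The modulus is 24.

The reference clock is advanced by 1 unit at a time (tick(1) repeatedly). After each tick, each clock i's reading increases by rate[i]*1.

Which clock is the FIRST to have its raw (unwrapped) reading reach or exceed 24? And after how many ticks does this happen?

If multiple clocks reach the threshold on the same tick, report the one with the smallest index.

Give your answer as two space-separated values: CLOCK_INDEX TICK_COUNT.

Answer: 0 11

Derivation:
clock 0: start=11, rate=1.25, needs 24-11 = 13; ticks = ceil(13/1.25) = ceil(10.4000) = 11; reading at tick 11 = 11 + 1.25*11 = 24.7500
clock 1: start=7, rate=1.5, needs 24-7 = 17; ticks = ceil(17/1.5) = ceil(11.3333) = 12; reading at tick 12 = 7 + 1.5*12 = 25.0000
Minimum tick count = 11; winners = [0]; smallest index = 0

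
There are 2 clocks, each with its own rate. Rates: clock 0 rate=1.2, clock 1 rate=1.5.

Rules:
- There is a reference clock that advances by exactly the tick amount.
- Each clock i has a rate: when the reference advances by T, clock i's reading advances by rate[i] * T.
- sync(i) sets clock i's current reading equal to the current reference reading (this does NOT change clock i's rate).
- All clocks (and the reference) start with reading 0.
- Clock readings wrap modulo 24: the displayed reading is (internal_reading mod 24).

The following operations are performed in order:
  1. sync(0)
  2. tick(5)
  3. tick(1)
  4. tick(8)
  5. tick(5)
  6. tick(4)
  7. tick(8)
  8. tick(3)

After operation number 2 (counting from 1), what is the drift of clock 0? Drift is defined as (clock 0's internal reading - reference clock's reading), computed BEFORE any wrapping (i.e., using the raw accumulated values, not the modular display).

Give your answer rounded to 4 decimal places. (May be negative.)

After op 1 sync(0): ref=0.0000 raw=[0.0000 0.0000]
After op 2 tick(5): ref=5.0000 raw=[6.0000 7.5000]
Drift of clock 0 after op 2: 6.0000 - 5.0000 = 1.0000

Answer: 1.0000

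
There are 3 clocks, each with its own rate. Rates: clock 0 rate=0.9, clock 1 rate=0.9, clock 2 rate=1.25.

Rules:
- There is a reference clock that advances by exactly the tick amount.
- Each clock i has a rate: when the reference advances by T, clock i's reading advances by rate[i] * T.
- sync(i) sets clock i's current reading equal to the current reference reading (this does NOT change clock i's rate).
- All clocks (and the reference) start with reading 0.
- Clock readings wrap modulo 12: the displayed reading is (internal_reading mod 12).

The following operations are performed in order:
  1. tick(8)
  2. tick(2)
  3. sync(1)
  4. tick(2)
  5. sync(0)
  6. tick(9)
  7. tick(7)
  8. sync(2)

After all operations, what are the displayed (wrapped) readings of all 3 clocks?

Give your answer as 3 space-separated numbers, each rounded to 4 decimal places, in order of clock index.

After op 1 tick(8): ref=8.0000 raw=[7.2000 7.2000 10.0000]
After op 2 tick(2): ref=10.0000 raw=[9.0000 9.0000 12.5000]
After op 3 sync(1): ref=10.0000 raw=[9.0000 10.0000 12.5000]
After op 4 tick(2): ref=12.0000 raw=[10.8000 11.8000 15.0000]
After op 5 sync(0): ref=12.0000 raw=[12.0000 11.8000 15.0000]
After op 6 tick(9): ref=21.0000 raw=[20.1000 19.9000 26.2500]
After op 7 tick(7): ref=28.0000 raw=[26.4000 26.2000 35.0000]
After op 8 sync(2): ref=28.0000 raw=[26.4000 26.2000 28.0000]
Wrap final raw readings (mod 12): 26.4000 mod 12 = 2.4000; 26.2000 mod 12 = 2.2000; 28.0000 mod 12 = 4.0000

Answer: 2.4000 2.2000 4.0000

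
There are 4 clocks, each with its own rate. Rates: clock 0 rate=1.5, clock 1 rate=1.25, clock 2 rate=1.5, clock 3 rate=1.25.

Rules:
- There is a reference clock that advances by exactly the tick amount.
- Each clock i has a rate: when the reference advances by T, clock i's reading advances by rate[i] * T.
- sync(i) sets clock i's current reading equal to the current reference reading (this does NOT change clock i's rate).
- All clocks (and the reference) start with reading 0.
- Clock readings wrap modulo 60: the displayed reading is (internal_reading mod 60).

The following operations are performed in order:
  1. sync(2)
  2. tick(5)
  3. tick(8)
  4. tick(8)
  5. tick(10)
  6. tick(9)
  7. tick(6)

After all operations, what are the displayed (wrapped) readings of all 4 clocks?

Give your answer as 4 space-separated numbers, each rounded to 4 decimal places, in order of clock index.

Answer: 9.0000 57.5000 9.0000 57.5000

Derivation:
After op 1 sync(2): ref=0.0000 raw=[0.0000 0.0000 0.0000 0.0000]
After op 2 tick(5): ref=5.0000 raw=[7.5000 6.2500 7.5000 6.2500]
After op 3 tick(8): ref=13.0000 raw=[19.5000 16.2500 19.5000 16.2500]
After op 4 tick(8): ref=21.0000 raw=[31.5000 26.2500 31.5000 26.2500]
After op 5 tick(10): ref=31.0000 raw=[46.5000 38.7500 46.5000 38.7500]
After op 6 tick(9): ref=40.0000 raw=[60.0000 50.0000 60.0000 50.0000]
After op 7 tick(6): ref=46.0000 raw=[69.0000 57.5000 69.0000 57.5000]
Wrap final raw readings (mod 60): 69.0000 mod 60 = 9.0000; 57.5000 mod 60 = 57.5000; 69.0000 mod 60 = 9.0000; 57.5000 mod 60 = 57.5000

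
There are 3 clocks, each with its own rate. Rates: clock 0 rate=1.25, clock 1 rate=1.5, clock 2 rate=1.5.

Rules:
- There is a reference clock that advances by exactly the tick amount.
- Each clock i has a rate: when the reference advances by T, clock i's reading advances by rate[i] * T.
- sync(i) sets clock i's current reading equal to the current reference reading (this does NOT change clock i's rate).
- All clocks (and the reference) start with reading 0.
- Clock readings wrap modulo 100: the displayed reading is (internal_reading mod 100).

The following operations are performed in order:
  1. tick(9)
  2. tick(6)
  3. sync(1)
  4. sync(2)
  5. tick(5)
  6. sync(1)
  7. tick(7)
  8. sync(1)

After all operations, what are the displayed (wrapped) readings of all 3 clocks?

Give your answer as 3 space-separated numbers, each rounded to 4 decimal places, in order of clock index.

After op 1 tick(9): ref=9.0000 raw=[11.2500 13.5000 13.5000]
After op 2 tick(6): ref=15.0000 raw=[18.7500 22.5000 22.5000]
After op 3 sync(1): ref=15.0000 raw=[18.7500 15.0000 22.5000]
After op 4 sync(2): ref=15.0000 raw=[18.7500 15.0000 15.0000]
After op 5 tick(5): ref=20.0000 raw=[25.0000 22.5000 22.5000]
After op 6 sync(1): ref=20.0000 raw=[25.0000 20.0000 22.5000]
After op 7 tick(7): ref=27.0000 raw=[33.7500 30.5000 33.0000]
After op 8 sync(1): ref=27.0000 raw=[33.7500 27.0000 33.0000]
Wrap final raw readings (mod 100): 33.7500 mod 100 = 33.7500; 27.0000 mod 100 = 27.0000; 33.0000 mod 100 = 33.0000

Answer: 33.7500 27.0000 33.0000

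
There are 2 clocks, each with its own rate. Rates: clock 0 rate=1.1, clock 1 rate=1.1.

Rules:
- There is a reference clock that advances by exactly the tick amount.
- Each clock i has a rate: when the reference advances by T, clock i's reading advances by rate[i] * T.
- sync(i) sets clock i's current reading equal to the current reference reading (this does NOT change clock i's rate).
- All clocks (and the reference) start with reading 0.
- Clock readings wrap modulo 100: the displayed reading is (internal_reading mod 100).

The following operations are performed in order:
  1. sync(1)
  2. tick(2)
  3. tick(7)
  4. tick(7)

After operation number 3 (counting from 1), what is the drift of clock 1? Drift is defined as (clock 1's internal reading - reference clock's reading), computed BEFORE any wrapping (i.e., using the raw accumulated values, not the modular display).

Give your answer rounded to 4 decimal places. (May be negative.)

Answer: 0.9000

Derivation:
After op 1 sync(1): ref=0.0000 raw=[0.0000 0.0000]
After op 2 tick(2): ref=2.0000 raw=[2.2000 2.2000]
After op 3 tick(7): ref=9.0000 raw=[9.9000 9.9000]
Drift of clock 1 after op 3: 9.9000 - 9.0000 = 0.9000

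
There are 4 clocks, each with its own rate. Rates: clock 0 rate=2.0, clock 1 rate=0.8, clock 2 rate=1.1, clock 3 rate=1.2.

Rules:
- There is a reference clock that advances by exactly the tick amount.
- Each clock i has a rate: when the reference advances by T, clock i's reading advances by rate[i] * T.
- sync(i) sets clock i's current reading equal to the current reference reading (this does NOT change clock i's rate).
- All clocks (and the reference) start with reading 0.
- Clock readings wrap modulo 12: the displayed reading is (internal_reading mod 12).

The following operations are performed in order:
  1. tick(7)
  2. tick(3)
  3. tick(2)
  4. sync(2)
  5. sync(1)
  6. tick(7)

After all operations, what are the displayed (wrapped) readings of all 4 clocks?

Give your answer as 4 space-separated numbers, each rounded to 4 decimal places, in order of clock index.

Answer: 2.0000 5.6000 7.7000 10.8000

Derivation:
After op 1 tick(7): ref=7.0000 raw=[14.0000 5.6000 7.7000 8.4000]
After op 2 tick(3): ref=10.0000 raw=[20.0000 8.0000 11.0000 12.0000]
After op 3 tick(2): ref=12.0000 raw=[24.0000 9.6000 13.2000 14.4000]
After op 4 sync(2): ref=12.0000 raw=[24.0000 9.6000 12.0000 14.4000]
After op 5 sync(1): ref=12.0000 raw=[24.0000 12.0000 12.0000 14.4000]
After op 6 tick(7): ref=19.0000 raw=[38.0000 17.6000 19.7000 22.8000]
Wrap final raw readings (mod 12): 38.0000 mod 12 = 2.0000; 17.6000 mod 12 = 5.6000; 19.7000 mod 12 = 7.7000; 22.8000 mod 12 = 10.8000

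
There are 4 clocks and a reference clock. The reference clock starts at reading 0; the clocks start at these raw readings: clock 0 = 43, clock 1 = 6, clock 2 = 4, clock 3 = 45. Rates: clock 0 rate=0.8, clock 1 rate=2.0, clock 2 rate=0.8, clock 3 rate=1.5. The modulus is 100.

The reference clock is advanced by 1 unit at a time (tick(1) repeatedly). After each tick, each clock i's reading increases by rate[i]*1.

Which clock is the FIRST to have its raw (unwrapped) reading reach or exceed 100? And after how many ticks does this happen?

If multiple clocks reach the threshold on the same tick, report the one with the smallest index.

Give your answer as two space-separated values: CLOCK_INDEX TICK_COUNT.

clock 0: start=43, rate=0.8, needs 100-43 = 57; ticks = ceil(57/0.8) = ceil(71.2500) = 72; reading at tick 72 = 43 + 0.8*72 = 100.6000
clock 1: start=6, rate=2.0, needs 100-6 = 94; ticks = ceil(94/2.0) = ceil(47.0000) = 47; reading at tick 47 = 6 + 2.0*47 = 100.0000
clock 2: start=4, rate=0.8, needs 100-4 = 96; ticks = ceil(96/0.8) = ceil(120.0000) = 120; reading at tick 120 = 4 + 0.8*120 = 100.0000
clock 3: start=45, rate=1.5, needs 100-45 = 55; ticks = ceil(55/1.5) = ceil(36.6667) = 37; reading at tick 37 = 45 + 1.5*37 = 100.5000
Minimum tick count = 37; winners = [3]; smallest index = 3

Answer: 3 37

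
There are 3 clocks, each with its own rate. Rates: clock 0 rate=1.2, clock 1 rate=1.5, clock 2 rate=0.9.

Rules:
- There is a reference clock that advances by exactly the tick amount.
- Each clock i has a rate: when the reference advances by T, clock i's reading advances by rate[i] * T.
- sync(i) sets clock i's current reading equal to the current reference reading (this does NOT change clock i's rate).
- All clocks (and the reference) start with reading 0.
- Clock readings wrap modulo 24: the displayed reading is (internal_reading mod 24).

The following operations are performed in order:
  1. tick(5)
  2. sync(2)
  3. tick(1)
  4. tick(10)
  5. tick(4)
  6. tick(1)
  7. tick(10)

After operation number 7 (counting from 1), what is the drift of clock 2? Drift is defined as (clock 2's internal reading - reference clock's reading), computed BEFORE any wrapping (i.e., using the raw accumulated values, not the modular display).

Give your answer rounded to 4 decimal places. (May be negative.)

After op 1 tick(5): ref=5.0000 raw=[6.0000 7.5000 4.5000]
After op 2 sync(2): ref=5.0000 raw=[6.0000 7.5000 5.0000]
After op 3 tick(1): ref=6.0000 raw=[7.2000 9.0000 5.9000]
After op 4 tick(10): ref=16.0000 raw=[19.2000 24.0000 14.9000]
After op 5 tick(4): ref=20.0000 raw=[24.0000 30.0000 18.5000]
After op 6 tick(1): ref=21.0000 raw=[25.2000 31.5000 19.4000]
After op 7 tick(10): ref=31.0000 raw=[37.2000 46.5000 28.4000]
Drift of clock 2 after op 7: 28.4000 - 31.0000 = -2.6000

Answer: -2.6000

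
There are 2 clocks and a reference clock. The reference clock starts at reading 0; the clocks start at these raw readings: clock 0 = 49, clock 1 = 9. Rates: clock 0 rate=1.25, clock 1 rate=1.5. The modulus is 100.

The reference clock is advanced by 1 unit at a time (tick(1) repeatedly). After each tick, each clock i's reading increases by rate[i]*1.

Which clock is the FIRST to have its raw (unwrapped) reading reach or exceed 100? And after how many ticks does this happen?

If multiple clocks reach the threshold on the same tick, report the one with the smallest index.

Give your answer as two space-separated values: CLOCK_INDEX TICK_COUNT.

clock 0: start=49, rate=1.25, needs 100-49 = 51; ticks = ceil(51/1.25) = ceil(40.8000) = 41; reading at tick 41 = 49 + 1.25*41 = 100.2500
clock 1: start=9, rate=1.5, needs 100-9 = 91; ticks = ceil(91/1.5) = ceil(60.6667) = 61; reading at tick 61 = 9 + 1.5*61 = 100.5000
Minimum tick count = 41; winners = [0]; smallest index = 0

Answer: 0 41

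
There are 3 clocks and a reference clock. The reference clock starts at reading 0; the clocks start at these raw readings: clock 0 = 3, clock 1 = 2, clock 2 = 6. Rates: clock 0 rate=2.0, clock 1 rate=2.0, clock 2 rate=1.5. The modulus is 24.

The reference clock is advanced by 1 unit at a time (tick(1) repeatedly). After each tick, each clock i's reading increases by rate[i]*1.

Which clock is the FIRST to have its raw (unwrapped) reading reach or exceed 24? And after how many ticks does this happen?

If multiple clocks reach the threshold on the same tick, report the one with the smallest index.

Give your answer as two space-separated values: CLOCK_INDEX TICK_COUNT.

Answer: 0 11

Derivation:
clock 0: start=3, rate=2.0, needs 24-3 = 21; ticks = ceil(21/2.0) = ceil(10.5000) = 11; reading at tick 11 = 3 + 2.0*11 = 25.0000
clock 1: start=2, rate=2.0, needs 24-2 = 22; ticks = ceil(22/2.0) = ceil(11.0000) = 11; reading at tick 11 = 2 + 2.0*11 = 24.0000
clock 2: start=6, rate=1.5, needs 24-6 = 18; ticks = ceil(18/1.5) = ceil(12.0000) = 12; reading at tick 12 = 6 + 1.5*12 = 24.0000
Minimum tick count = 11; winners = [0, 1]; smallest index = 0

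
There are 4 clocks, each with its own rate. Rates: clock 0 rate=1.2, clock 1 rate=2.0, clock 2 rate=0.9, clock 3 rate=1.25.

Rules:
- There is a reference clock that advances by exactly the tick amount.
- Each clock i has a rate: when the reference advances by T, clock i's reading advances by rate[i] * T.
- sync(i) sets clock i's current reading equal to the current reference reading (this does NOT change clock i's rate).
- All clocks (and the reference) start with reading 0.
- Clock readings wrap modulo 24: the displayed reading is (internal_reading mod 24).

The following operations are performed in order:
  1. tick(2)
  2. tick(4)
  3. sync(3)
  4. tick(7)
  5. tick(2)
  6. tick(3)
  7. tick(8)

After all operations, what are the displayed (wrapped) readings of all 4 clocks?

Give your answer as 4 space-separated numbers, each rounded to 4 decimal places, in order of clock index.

Answer: 7.2000 4.0000 23.4000 7.0000

Derivation:
After op 1 tick(2): ref=2.0000 raw=[2.4000 4.0000 1.8000 2.5000]
After op 2 tick(4): ref=6.0000 raw=[7.2000 12.0000 5.4000 7.5000]
After op 3 sync(3): ref=6.0000 raw=[7.2000 12.0000 5.4000 6.0000]
After op 4 tick(7): ref=13.0000 raw=[15.6000 26.0000 11.7000 14.7500]
After op 5 tick(2): ref=15.0000 raw=[18.0000 30.0000 13.5000 17.2500]
After op 6 tick(3): ref=18.0000 raw=[21.6000 36.0000 16.2000 21.0000]
After op 7 tick(8): ref=26.0000 raw=[31.2000 52.0000 23.4000 31.0000]
Wrap final raw readings (mod 24): 31.2000 mod 24 = 7.2000; 52.0000 mod 24 = 4.0000; 23.4000 mod 24 = 23.4000; 31.0000 mod 24 = 7.0000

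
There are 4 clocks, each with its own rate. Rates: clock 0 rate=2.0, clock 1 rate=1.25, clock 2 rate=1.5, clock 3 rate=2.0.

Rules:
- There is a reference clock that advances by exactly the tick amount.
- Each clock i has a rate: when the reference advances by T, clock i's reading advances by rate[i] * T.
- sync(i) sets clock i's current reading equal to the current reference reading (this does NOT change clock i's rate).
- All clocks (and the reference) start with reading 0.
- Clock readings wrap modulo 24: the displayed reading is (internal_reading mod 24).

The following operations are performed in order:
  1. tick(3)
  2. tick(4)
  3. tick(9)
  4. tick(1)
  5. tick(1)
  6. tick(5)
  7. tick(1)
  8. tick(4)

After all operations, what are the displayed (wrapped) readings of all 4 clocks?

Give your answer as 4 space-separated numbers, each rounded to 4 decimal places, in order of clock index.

After op 1 tick(3): ref=3.0000 raw=[6.0000 3.7500 4.5000 6.0000]
After op 2 tick(4): ref=7.0000 raw=[14.0000 8.7500 10.5000 14.0000]
After op 3 tick(9): ref=16.0000 raw=[32.0000 20.0000 24.0000 32.0000]
After op 4 tick(1): ref=17.0000 raw=[34.0000 21.2500 25.5000 34.0000]
After op 5 tick(1): ref=18.0000 raw=[36.0000 22.5000 27.0000 36.0000]
After op 6 tick(5): ref=23.0000 raw=[46.0000 28.7500 34.5000 46.0000]
After op 7 tick(1): ref=24.0000 raw=[48.0000 30.0000 36.0000 48.0000]
After op 8 tick(4): ref=28.0000 raw=[56.0000 35.0000 42.0000 56.0000]
Wrap final raw readings (mod 24): 56.0000 mod 24 = 8.0000; 35.0000 mod 24 = 11.0000; 42.0000 mod 24 = 18.0000; 56.0000 mod 24 = 8.0000

Answer: 8.0000 11.0000 18.0000 8.0000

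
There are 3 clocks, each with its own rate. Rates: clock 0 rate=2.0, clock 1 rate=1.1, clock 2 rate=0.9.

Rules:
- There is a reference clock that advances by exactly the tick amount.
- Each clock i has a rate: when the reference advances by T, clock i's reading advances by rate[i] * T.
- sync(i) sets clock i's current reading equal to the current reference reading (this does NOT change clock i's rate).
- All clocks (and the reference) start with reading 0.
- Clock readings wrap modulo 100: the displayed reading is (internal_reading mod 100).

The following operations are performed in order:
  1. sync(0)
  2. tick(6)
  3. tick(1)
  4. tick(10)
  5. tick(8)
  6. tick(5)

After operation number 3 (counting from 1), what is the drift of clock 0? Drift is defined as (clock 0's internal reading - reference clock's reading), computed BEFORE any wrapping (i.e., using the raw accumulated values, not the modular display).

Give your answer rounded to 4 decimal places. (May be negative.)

Answer: 7.0000

Derivation:
After op 1 sync(0): ref=0.0000 raw=[0.0000 0.0000 0.0000]
After op 2 tick(6): ref=6.0000 raw=[12.0000 6.6000 5.4000]
After op 3 tick(1): ref=7.0000 raw=[14.0000 7.7000 6.3000]
Drift of clock 0 after op 3: 14.0000 - 7.0000 = 7.0000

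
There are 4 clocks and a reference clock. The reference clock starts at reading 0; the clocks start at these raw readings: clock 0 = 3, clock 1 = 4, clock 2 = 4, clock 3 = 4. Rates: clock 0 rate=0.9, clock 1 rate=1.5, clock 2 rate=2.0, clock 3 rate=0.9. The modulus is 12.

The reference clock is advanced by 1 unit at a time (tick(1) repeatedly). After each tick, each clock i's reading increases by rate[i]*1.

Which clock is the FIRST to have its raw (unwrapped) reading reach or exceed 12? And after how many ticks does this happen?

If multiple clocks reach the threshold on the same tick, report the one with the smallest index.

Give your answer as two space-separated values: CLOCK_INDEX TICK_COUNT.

clock 0: start=3, rate=0.9, needs 12-3 = 9; ticks = ceil(9/0.9) = ceil(10.0000) = 10; reading at tick 10 = 3 + 0.9*10 = 12.0000
clock 1: start=4, rate=1.5, needs 12-4 = 8; ticks = ceil(8/1.5) = ceil(5.3333) = 6; reading at tick 6 = 4 + 1.5*6 = 13.0000
clock 2: start=4, rate=2.0, needs 12-4 = 8; ticks = ceil(8/2.0) = ceil(4.0000) = 4; reading at tick 4 = 4 + 2.0*4 = 12.0000
clock 3: start=4, rate=0.9, needs 12-4 = 8; ticks = ceil(8/0.9) = ceil(8.8889) = 9; reading at tick 9 = 4 + 0.9*9 = 12.1000
Minimum tick count = 4; winners = [2]; smallest index = 2

Answer: 2 4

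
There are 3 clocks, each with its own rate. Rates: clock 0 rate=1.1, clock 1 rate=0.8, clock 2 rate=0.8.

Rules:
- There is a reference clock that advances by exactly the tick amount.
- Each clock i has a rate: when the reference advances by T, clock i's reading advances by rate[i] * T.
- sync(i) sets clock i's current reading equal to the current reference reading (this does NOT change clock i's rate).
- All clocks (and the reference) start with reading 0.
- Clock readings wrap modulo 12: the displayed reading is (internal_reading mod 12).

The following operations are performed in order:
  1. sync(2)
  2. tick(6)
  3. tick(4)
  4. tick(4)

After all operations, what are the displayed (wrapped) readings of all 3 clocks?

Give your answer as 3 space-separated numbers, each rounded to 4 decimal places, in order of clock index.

Answer: 3.4000 11.2000 11.2000

Derivation:
After op 1 sync(2): ref=0.0000 raw=[0.0000 0.0000 0.0000]
After op 2 tick(6): ref=6.0000 raw=[6.6000 4.8000 4.8000]
After op 3 tick(4): ref=10.0000 raw=[11.0000 8.0000 8.0000]
After op 4 tick(4): ref=14.0000 raw=[15.4000 11.2000 11.2000]
Wrap final raw readings (mod 12): 15.4000 mod 12 = 3.4000; 11.2000 mod 12 = 11.2000; 11.2000 mod 12 = 11.2000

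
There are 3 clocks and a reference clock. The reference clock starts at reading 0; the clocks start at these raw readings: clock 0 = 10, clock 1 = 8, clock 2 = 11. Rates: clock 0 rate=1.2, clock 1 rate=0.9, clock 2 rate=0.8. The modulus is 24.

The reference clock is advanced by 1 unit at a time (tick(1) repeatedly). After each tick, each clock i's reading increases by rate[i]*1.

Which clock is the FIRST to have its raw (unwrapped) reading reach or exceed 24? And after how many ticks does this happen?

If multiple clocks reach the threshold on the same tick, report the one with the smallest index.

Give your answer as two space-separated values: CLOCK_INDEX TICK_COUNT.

Answer: 0 12

Derivation:
clock 0: start=10, rate=1.2, needs 24-10 = 14; ticks = ceil(14/1.2) = ceil(11.6667) = 12; reading at tick 12 = 10 + 1.2*12 = 24.4000
clock 1: start=8, rate=0.9, needs 24-8 = 16; ticks = ceil(16/0.9) = ceil(17.7778) = 18; reading at tick 18 = 8 + 0.9*18 = 24.2000
clock 2: start=11, rate=0.8, needs 24-11 = 13; ticks = ceil(13/0.8) = ceil(16.2500) = 17; reading at tick 17 = 11 + 0.8*17 = 24.6000
Minimum tick count = 12; winners = [0]; smallest index = 0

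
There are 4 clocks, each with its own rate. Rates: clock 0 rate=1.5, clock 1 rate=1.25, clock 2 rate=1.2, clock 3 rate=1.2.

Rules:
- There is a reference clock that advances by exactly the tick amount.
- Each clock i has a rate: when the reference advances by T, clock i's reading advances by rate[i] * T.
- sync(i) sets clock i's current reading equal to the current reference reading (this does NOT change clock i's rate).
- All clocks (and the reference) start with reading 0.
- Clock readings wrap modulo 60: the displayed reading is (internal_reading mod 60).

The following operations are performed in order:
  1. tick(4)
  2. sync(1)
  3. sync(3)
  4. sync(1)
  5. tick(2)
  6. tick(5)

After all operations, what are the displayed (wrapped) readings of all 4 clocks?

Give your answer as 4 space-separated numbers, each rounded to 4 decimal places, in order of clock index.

After op 1 tick(4): ref=4.0000 raw=[6.0000 5.0000 4.8000 4.8000]
After op 2 sync(1): ref=4.0000 raw=[6.0000 4.0000 4.8000 4.8000]
After op 3 sync(3): ref=4.0000 raw=[6.0000 4.0000 4.8000 4.0000]
After op 4 sync(1): ref=4.0000 raw=[6.0000 4.0000 4.8000 4.0000]
After op 5 tick(2): ref=6.0000 raw=[9.0000 6.5000 7.2000 6.4000]
After op 6 tick(5): ref=11.0000 raw=[16.5000 12.7500 13.2000 12.4000]
Wrap final raw readings (mod 60): 16.5000 mod 60 = 16.5000; 12.7500 mod 60 = 12.7500; 13.2000 mod 60 = 13.2000; 12.4000 mod 60 = 12.4000

Answer: 16.5000 12.7500 13.2000 12.4000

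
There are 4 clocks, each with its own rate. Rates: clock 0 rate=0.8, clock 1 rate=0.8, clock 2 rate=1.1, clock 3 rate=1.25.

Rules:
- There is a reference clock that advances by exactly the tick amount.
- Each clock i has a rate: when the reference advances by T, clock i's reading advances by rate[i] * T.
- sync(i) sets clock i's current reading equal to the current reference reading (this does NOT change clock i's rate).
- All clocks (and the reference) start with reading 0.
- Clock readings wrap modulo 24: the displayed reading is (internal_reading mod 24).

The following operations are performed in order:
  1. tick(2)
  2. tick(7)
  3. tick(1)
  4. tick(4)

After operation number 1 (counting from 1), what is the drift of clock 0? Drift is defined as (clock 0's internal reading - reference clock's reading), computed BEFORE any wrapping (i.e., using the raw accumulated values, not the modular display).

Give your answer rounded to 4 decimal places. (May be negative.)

After op 1 tick(2): ref=2.0000 raw=[1.6000 1.6000 2.2000 2.5000]
Drift of clock 0 after op 1: 1.6000 - 2.0000 = -0.4000

Answer: -0.4000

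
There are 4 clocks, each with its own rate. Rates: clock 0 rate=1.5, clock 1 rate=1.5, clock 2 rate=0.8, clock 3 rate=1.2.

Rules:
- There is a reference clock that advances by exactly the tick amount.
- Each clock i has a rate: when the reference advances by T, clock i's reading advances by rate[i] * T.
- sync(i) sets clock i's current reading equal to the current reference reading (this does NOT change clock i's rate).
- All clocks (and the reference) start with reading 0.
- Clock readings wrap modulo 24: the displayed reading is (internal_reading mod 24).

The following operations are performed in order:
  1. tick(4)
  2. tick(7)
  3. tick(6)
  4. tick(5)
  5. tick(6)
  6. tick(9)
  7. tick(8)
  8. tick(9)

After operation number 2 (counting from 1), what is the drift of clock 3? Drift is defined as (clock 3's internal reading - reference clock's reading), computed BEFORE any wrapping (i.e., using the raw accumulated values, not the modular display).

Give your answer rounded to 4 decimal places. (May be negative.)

After op 1 tick(4): ref=4.0000 raw=[6.0000 6.0000 3.2000 4.8000]
After op 2 tick(7): ref=11.0000 raw=[16.5000 16.5000 8.8000 13.2000]
Drift of clock 3 after op 2: 13.2000 - 11.0000 = 2.2000

Answer: 2.2000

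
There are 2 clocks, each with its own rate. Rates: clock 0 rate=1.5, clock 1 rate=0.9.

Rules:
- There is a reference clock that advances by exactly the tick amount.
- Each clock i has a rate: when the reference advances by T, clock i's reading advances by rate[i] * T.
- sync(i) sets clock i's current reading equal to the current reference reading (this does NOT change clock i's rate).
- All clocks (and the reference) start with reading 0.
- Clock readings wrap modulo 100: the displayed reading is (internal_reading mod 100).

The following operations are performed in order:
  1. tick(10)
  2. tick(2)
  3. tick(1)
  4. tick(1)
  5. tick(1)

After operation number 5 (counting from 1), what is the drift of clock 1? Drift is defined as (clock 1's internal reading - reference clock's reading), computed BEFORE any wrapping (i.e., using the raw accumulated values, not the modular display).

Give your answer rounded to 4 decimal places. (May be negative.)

After op 1 tick(10): ref=10.0000 raw=[15.0000 9.0000]
After op 2 tick(2): ref=12.0000 raw=[18.0000 10.8000]
After op 3 tick(1): ref=13.0000 raw=[19.5000 11.7000]
After op 4 tick(1): ref=14.0000 raw=[21.0000 12.6000]
After op 5 tick(1): ref=15.0000 raw=[22.5000 13.5000]
Drift of clock 1 after op 5: 13.5000 - 15.0000 = -1.5000

Answer: -1.5000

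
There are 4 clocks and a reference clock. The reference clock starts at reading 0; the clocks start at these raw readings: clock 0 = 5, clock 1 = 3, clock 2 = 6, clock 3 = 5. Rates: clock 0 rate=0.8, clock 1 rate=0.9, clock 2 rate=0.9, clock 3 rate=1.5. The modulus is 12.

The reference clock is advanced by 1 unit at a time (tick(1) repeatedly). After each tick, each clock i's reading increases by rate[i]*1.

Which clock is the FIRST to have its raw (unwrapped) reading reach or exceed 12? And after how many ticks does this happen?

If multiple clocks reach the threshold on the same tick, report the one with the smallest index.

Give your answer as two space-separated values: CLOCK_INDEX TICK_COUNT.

clock 0: start=5, rate=0.8, needs 12-5 = 7; ticks = ceil(7/0.8) = ceil(8.7500) = 9; reading at tick 9 = 5 + 0.8*9 = 12.2000
clock 1: start=3, rate=0.9, needs 12-3 = 9; ticks = ceil(9/0.9) = ceil(10.0000) = 10; reading at tick 10 = 3 + 0.9*10 = 12.0000
clock 2: start=6, rate=0.9, needs 12-6 = 6; ticks = ceil(6/0.9) = ceil(6.6667) = 7; reading at tick 7 = 6 + 0.9*7 = 12.3000
clock 3: start=5, rate=1.5, needs 12-5 = 7; ticks = ceil(7/1.5) = ceil(4.6667) = 5; reading at tick 5 = 5 + 1.5*5 = 12.5000
Minimum tick count = 5; winners = [3]; smallest index = 3

Answer: 3 5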